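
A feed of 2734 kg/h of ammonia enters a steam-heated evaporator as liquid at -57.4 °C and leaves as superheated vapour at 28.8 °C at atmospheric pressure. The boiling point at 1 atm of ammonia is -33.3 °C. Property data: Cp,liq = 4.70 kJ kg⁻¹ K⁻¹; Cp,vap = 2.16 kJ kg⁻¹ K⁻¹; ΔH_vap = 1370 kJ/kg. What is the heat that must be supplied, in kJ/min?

Q = 73700 kJ/min

liquid -57.4→-33.3 °C: 113.27 kJ/kg
vaporisation at -33.3 °C: 1370 kJ/kg
vapour -33.3→28.8 °C: 134.14 kJ/kg
Δh = 113.27 + 1370 + 134.14 = 1617.4 kJ/kg
Q = ṁ·Δh = 2734 kg/h × 1617.4 kJ/kg = 4.422e+06 kJ/h
|Q| = 1228.3 kW = 73700 kJ/min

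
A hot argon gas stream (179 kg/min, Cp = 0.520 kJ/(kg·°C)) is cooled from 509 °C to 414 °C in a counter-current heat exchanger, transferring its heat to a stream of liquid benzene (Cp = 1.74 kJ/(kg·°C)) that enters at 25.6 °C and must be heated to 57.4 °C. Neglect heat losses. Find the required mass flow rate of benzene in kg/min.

Heat released by hot stream: Q = 179 × 0.520 × (509 − 414) = 8842.6 kJ/min
Energy balance on cold side (adiabatic exchanger): Q = ṁ_c·Cp_c·(T_c,out − T_c,in)
ṁ_c = 8842.6 / [1.74 × (57.4 − 25.6)] = 159.81 kg/min

ṁ_c = 160 kg/min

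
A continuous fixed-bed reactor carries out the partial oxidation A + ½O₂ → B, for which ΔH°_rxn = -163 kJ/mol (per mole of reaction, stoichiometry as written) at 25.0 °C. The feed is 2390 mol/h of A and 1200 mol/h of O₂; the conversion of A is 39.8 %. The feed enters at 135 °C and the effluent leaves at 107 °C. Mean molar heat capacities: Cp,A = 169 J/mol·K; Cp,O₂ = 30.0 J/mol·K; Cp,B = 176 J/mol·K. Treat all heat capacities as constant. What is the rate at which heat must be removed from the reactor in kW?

Extent of reaction ξ = 0.398 × 2390 = 951.22 mol/h
Reaction term: ξ·ΔH°_rxn = 951.22 × -163 = -155050 kJ/h
Sensible, feed 135→25 °C: -48390 kJ/h
Outlet flows (mol/h): A 1438.8, O₂ 724.39, B 951.22
Sensible, products 25→107 °C: 35449 kJ/h
Q = ΔH = -167990 kJ/h = -46.664 kW
Heat removed = 46.664 kW

Q_out = 46.7 kW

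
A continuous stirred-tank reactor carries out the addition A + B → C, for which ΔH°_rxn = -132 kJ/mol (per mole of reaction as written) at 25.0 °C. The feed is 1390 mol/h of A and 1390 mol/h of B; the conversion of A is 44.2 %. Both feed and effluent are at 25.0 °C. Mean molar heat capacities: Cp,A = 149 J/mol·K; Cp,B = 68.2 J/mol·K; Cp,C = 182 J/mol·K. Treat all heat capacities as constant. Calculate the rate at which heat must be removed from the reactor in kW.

Extent of reaction ξ = 0.442 × 1390 = 614.38 mol/h
Reaction term: ξ·ΔH°_rxn = 614.38 × -132 = -81098 kJ/h
Q = ΔH = -81098 kJ/h = -22.527 kW
Heat removed = 22.527 kW

Q_out = 22.5 kW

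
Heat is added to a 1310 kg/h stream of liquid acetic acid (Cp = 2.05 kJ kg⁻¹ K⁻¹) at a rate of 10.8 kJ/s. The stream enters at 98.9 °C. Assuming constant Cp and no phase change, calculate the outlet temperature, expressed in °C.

T_out = 113 °C

Q = 10.8 kJ/s = 38880 kJ/h
ΔT = Q/(ṁ·Cp) = 38880/(1310×2.05) = 14.478 K
T_out = 98.9 + 14.478 = 113.38 °C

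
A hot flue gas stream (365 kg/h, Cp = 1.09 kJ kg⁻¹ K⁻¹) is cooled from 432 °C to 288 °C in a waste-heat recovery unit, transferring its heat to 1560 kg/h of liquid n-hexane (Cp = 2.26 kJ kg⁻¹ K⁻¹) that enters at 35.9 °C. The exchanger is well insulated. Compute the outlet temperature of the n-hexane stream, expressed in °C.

Heat released by hot stream: Q = 365 × 1.09 × (432 − 288) = 57290 kJ/h
Energy balance on cold side (adiabatic exchanger): Q = ṁ_c·Cp_c·(T_c,out − T_c,in)
T_c,out = 35.9 + 57290/(1560 × 2.26) = 52.15 °C

T_c,out = 52.1 °C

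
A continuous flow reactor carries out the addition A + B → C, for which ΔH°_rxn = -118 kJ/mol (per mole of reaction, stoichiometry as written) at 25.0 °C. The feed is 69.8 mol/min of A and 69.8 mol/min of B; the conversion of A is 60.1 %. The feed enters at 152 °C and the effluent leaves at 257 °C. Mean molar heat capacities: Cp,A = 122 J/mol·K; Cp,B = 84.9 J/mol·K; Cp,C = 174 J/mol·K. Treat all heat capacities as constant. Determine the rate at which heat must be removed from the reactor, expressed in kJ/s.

Extent of reaction ξ = 0.601 × 69.8 = 41.95 mol/min
Reaction term: ξ·ΔH°_rxn = 41.95 × -118 = -4950.1 kJ/min
Sensible, feed 152→25 °C: -1834.1 kJ/min
Outlet flows (mol/min): A 27.85, B 27.85, C 41.95
Sensible, products 25→257 °C: 3030.3 kJ/min
Q = ΔH = -3753.9 kJ/min = -62.565 kW
Heat removed = 62.565 kJ/s

Q_out = 62.6 kJ/s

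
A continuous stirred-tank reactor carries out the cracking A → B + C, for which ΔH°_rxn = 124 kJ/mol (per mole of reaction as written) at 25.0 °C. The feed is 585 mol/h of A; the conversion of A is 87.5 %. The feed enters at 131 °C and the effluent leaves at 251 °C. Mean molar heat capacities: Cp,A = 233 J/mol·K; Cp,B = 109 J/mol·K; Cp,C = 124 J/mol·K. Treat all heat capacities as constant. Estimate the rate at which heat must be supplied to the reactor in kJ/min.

Extent of reaction ξ = 0.875 × 585 = 511.88 mol/h
Reaction term: ξ·ΔH°_rxn = 511.88 × 124 = 63472 kJ/h
Sensible, feed 131→25 °C: -14448 kJ/h
Outlet flows (mol/h): A 73.125, B 511.88, C 511.88
Sensible, products 25→251 °C: 30805 kJ/h
Q = ΔH = 79829 kJ/h = 22.175 kW
Heat supplied = 1330.5 kJ/min

Q_in = 1330 kJ/min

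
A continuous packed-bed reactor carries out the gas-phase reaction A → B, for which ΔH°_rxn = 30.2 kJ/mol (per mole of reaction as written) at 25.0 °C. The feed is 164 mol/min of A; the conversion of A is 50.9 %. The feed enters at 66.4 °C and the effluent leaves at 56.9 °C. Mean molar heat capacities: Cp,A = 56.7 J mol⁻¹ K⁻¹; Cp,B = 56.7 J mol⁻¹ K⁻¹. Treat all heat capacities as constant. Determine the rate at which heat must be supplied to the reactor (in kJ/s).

Q_in = 40.5 kJ/s

Extent of reaction ξ = 0.509 × 164 = 83.476 mol/min
Reaction term: ξ·ΔH°_rxn = 83.476 × 30.2 = 2521 kJ/min
Sensible, feed 66.4→25 °C: -384.97 kJ/min
Outlet flows (mol/min): A 80.524, B 83.476
Sensible, products 25→56.9 °C: 296.63 kJ/min
Q = ΔH = 2432.6 kJ/min = 40.544 kW
Heat supplied = 40.544 kJ/s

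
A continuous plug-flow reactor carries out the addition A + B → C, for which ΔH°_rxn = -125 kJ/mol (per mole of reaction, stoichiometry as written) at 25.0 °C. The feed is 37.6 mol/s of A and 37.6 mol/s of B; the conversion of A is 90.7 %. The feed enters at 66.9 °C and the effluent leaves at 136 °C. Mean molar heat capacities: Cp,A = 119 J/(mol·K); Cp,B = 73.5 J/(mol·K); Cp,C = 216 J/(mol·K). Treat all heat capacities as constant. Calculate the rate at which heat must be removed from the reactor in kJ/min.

Extent of reaction ξ = 0.907 × 37.6 = 34.103 mol/s
Reaction term: ξ·ΔH°_rxn = 34.103 × -125 = -4262.9 kJ/s
Sensible, feed 66.9→25 °C: -303.27 kJ/s
Outlet flows (mol/s): A 3.4968, B 3.4968, C 34.103
Sensible, products 25→136 °C: 892.38 kJ/s
Q = ΔH = -3673.8 kJ/s = -3673.8 kW
Heat removed = 220430 kJ/min

Q_out = 220000 kJ/min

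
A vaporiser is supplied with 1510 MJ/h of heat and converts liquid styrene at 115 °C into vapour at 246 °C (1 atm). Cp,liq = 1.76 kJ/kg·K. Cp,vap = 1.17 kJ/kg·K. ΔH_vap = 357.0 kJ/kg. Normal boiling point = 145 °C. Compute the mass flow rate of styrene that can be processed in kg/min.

Δh = 1.76×(145−115) + 357.0 + 1.17×(246−145) = 527.97 kJ/kg
Q = 1510 MJ/h = 419.44 kJ/s = 25167 kJ/min
ṁ = Q/Δh = 25167 / 527.97 = 47.667 kg/min

ṁ = 47.7 kg/min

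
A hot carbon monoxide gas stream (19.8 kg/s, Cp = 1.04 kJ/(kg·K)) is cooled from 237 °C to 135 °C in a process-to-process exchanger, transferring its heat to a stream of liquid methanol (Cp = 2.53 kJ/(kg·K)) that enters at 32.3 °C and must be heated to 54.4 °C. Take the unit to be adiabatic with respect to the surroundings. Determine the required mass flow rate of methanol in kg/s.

ṁ_c = 37.6 kg/s

Heat released by hot stream: Q = 19.8 × 1.04 × (237 − 135) = 2100.4 kJ/s
Energy balance on cold side (adiabatic exchanger): Q = ṁ_c·Cp_c·(T_c,out − T_c,in)
ṁ_c = 2100.4 / [2.53 × (54.4 − 32.3)] = 37.565 kg/s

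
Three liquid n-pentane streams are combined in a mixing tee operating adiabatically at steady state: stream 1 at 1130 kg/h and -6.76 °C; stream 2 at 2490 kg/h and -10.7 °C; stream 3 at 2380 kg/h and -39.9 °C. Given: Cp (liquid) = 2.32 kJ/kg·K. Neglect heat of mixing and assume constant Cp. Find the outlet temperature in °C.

T_out = -21.5 °C

Energy balance with Q = 0: Σ ṁᵢCp,ᵢ(T_out − Tᵢ) = 0
T_out = Σ ṁᵢCp,ᵢTᵢ / Σ ṁᵢCp,ᵢ
      = -299850 / 13920 = -21.541 °C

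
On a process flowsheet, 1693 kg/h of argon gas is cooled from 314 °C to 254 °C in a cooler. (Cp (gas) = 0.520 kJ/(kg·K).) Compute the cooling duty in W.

Q_c = 14700 W

Q = ṁ·Cp·ΔT = 1693 × 0.520 × (254 − 314) = -52822 kJ/h
Converting: 52822 / 3600 s = 14.673 kW
Cooling duty = 14673 W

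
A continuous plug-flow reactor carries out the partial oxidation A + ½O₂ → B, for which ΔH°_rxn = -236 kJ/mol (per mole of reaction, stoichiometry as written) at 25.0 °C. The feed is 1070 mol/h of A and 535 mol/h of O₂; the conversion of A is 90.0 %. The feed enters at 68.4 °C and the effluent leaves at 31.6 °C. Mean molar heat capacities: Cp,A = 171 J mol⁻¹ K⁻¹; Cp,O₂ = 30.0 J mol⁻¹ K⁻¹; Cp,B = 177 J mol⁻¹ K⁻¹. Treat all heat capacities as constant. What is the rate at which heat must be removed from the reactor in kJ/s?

Q_out = 65.2 kJ/s

Extent of reaction ξ = 0.900 × 1070 = 963 mol/h
Reaction term: ξ·ΔH°_rxn = 963 × -236 = -227270 kJ/h
Sensible, feed 68.4→25 °C: -8637.5 kJ/h
Outlet flows (mol/h): A 107, O₂ 53.5, B 963
Sensible, products 25→31.6 °C: 1256.3 kJ/h
Q = ΔH = -234650 kJ/h = -65.18 kW
Heat removed = 65.18 kJ/s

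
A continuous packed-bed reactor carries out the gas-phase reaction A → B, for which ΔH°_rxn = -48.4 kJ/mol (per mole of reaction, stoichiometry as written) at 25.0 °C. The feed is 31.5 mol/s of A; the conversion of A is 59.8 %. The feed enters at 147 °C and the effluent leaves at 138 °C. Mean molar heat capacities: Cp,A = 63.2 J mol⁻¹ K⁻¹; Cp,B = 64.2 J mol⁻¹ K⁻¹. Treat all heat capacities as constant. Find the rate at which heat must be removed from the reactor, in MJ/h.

Q_out = 3340 MJ/h

Extent of reaction ξ = 0.598 × 31.5 = 18.837 mol/s
Reaction term: ξ·ΔH°_rxn = 18.837 × -48.4 = -911.71 kJ/s
Sensible, feed 147→25 °C: -242.88 kJ/s
Outlet flows (mol/s): A 12.663, B 18.837
Sensible, products 25→138 °C: 227.09 kJ/s
Q = ΔH = -927.5 kJ/s = -927.5 kW
Heat removed = 3339 MJ/h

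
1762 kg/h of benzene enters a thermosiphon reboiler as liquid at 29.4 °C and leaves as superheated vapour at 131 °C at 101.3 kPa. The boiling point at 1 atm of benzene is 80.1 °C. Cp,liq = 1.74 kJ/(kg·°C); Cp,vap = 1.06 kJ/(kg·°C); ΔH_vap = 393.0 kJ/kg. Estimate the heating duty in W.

liquid 29.4→80.1 °C: 88.218 kJ/kg
vaporisation at 80.1 °C: 393 kJ/kg
vapour 80.1→131 °C: 53.954 kJ/kg
Δh = 88.218 + 393 + 53.954 = 535.17 kJ/kg
Q = ṁ·Δh = 1762 kg/h × 535.17 kJ/kg = 942970 kJ/h
|Q| = 261.94 kW = 261940 W

Q = 262000 W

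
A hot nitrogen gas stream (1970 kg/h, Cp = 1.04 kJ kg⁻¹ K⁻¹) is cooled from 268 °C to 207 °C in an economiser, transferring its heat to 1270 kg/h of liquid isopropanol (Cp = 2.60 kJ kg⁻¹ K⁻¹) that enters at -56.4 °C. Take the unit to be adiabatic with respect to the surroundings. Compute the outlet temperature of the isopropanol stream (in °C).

T_c,out = -18.6 °C

Heat released by hot stream: Q = 1970 × 1.04 × (268 − 207) = 124980 kJ/h
Energy balance on cold side (adiabatic exchanger): Q = ṁ_c·Cp_c·(T_c,out − T_c,in)
T_c,out = -56.4 + 124980/(1270 × 2.60) = -18.551 °C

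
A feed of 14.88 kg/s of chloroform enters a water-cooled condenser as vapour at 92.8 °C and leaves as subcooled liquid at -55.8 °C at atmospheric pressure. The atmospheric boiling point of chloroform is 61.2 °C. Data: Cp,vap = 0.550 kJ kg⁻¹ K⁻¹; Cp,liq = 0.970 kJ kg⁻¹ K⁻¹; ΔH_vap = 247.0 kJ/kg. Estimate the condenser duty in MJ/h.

vapour 92.8→61.2 °C: -17.38 kJ/kg
condensation at 61.2 °C: -247 kJ/kg
liquid 61.2→-55.8 °C: -113.49 kJ/kg
Δh = -17.38 + -247 + -113.49 = -377.87 kJ/kg
Q = ṁ·Δh = 14.88 kg/s × -377.87 kJ/kg = -5622.7 kJ/s
|Q| = 5622.7 kW = 20242 MJ/h

Q_c = 20200 MJ/h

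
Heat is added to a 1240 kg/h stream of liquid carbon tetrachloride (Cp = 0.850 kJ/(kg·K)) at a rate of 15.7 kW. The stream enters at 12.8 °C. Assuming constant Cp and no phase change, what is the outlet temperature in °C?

Q = 15.7 kW = 56520 kJ/h
ΔT = Q/(ṁ·Cp) = 56520/(1240×0.850) = 53.624 K
T_out = 12.8 + 53.624 = 66.424 °C

T_out = 66.4 °C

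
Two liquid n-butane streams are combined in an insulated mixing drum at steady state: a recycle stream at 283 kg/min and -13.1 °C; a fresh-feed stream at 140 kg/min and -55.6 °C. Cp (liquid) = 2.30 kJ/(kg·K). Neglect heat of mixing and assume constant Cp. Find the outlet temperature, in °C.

T_out = -27.2 °C

Energy balance with Q = 0: Σ ṁᵢCp,ᵢ(T_out − Tᵢ) = 0
Σ ṁᵢCp,ᵢTᵢ = 283×2.30×-13.1 + 140×2.30×-55.6 = -26430
Σ ṁᵢCp,ᵢ = 283×2.30 + 140×2.30 = 972.9
T_out = -26430 / 972.9 = -27.166 °C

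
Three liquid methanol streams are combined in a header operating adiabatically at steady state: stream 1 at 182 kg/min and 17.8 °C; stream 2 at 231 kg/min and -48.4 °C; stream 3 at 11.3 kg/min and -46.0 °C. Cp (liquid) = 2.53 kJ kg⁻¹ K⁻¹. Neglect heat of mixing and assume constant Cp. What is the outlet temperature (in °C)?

T_out = -19.9 °C

Adiabatic, steady state ⇒ Σ ṁᵢCp,ᵢ(T_out − Tᵢ) = 0
T_out = Σ ṁᵢCp,ᵢTᵢ / Σ ṁᵢCp,ᵢ
      = -21405 / 1073.5 = -19.94 °C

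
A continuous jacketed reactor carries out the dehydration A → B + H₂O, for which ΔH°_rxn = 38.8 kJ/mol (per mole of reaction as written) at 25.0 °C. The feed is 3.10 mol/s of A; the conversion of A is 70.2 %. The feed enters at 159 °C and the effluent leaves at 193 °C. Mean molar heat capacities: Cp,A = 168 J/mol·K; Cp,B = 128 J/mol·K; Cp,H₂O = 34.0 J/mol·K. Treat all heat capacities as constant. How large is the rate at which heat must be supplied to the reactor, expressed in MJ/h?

Q_in = 360 MJ/h

Extent of reaction ξ = 0.702 × 3.10 = 2.1762 mol/s
Reaction term: ξ·ΔH°_rxn = 2.1762 × 38.8 = 84.437 kJ/s
Sensible, feed 159→25 °C: -69.787 kJ/s
Outlet flows (mol/s): A 0.9238, B 2.1762, H₂O 2.1762
Sensible, products 25→193 °C: 85.301 kJ/s
Q = ΔH = 99.95 kJ/s = 99.95 kW
Heat supplied = 359.82 MJ/h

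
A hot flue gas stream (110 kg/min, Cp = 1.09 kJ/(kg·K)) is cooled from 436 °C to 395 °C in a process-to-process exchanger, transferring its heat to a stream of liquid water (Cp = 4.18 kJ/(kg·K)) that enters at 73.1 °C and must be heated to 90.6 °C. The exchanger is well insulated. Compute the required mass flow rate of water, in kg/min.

Heat released by hot stream: Q = 110 × 1.09 × (436 − 395) = 4915.9 kJ/min
Energy balance on cold side (adiabatic exchanger): Q = ṁ_c·Cp_c·(T_c,out − T_c,in)
ṁ_c = 4915.9 / [4.18 × (90.6 − 73.1)] = 67.203 kg/min

ṁ_c = 67.2 kg/min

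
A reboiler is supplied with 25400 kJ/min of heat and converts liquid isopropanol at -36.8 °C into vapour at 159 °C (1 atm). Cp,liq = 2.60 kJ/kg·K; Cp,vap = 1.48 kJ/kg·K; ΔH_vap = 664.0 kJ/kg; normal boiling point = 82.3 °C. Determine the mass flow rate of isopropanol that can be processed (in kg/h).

Δh = 2.60×(82.3−-36.8) + 664.0 + 1.48×(159−82.3) = 1087.2 kJ/kg
Q = 25400 kJ/min = 423.33 kJ/s = 1.524e+06 kJ/h
ṁ = Q/Δh = 1.524e+06 / 1087.2 = 1401.8 kg/h

ṁ = 1400 kg/h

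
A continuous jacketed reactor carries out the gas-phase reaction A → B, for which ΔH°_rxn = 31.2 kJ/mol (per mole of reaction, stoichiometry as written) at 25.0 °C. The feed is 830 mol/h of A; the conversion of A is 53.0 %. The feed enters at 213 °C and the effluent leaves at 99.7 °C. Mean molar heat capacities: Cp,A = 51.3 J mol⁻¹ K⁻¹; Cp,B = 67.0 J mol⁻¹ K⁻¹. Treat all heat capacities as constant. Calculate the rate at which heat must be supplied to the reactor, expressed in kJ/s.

Extent of reaction ξ = 0.530 × 830 = 439.9 mol/h
Reaction term: ξ·ΔH°_rxn = 439.9 × 31.2 = 13725 kJ/h
Sensible, feed 213→25 °C: -8004.9 kJ/h
Outlet flows (mol/h): A 390.1, B 439.9
Sensible, products 25→99.7 °C: 3696.6 kJ/h
Q = ΔH = 9416.6 kJ/h = 2.6157 kW
Heat supplied = 2.6157 kJ/s

Q_in = 2.62 kJ/s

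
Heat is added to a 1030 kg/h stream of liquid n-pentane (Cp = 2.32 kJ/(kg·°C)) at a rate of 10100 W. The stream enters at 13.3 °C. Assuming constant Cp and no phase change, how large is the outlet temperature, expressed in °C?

T_out = 28.5 °C

Q = 10100 W = 36360 kJ/h
ΔT = Q/(ṁ·Cp) = 36360/(1030×2.32) = 15.216 K
T_out = 13.3 + 15.216 = 28.516 °C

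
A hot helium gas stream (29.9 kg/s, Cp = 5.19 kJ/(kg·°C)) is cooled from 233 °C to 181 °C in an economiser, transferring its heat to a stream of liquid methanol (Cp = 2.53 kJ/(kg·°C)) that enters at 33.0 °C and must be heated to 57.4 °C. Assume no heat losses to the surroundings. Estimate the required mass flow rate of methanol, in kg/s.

ṁ_c = 131 kg/s

Heat released by hot stream: Q = 29.9 × 5.19 × (233 − 181) = 8069.4 kJ/s
Energy balance on cold side (adiabatic exchanger): Q = ṁ_c·Cp_c·(T_c,out − T_c,in)
ṁ_c = 8069.4 / [2.53 × (57.4 − 33.0)] = 130.72 kg/s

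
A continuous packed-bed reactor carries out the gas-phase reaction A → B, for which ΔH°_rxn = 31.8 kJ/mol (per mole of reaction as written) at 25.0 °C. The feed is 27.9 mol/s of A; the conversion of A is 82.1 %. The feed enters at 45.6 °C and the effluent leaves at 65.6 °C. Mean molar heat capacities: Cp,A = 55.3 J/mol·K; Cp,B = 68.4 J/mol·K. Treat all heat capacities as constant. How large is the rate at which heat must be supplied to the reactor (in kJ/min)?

Extent of reaction ξ = 0.821 × 27.9 = 22.906 mol/s
Reaction term: ξ·ΔH°_rxn = 22.906 × 31.8 = 728.41 kJ/s
Sensible, feed 45.6→25 °C: -31.783 kJ/s
Outlet flows (mol/s): A 4.9941, B 22.906
Sensible, products 25→65.6 °C: 74.823 kJ/s
Q = ΔH = 771.45 kJ/s = 771.45 kW
Heat supplied = 46287 kJ/min

Q_in = 46300 kJ/min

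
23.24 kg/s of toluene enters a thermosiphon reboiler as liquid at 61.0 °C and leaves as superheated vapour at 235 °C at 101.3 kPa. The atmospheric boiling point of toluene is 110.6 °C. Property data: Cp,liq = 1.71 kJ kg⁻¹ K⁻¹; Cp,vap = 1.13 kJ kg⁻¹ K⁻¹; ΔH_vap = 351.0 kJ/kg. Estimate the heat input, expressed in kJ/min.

Q = 804000 kJ/min

liquid 61.0→110.6 °C: 84.816 kJ/kg
vaporisation at 110.6 °C: 351 kJ/kg
vapour 110.6→235 °C: 140.57 kJ/kg
Δh = 84.816 + 351 + 140.57 = 576.39 kJ/kg
Q = ṁ·Δh = 23.24 kg/s × 576.39 kJ/kg = 13395 kJ/s
|Q| = 13395 kW = 803720 kJ/min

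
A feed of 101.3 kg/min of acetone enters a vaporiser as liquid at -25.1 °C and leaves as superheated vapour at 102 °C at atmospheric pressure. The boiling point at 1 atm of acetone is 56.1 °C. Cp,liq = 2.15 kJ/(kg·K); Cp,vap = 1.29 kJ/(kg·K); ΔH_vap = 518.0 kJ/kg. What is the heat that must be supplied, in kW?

Q = 1270 kW

liquid -25.1→56.1 °C: 174.58 kJ/kg
vaporisation at 56.1 °C: 518 kJ/kg
vapour 56.1→102 °C: 59.211 kJ/kg
Δh = 174.58 + 518 + 59.211 = 751.79 kJ/kg
Q = ṁ·Δh = 101.3 kg/min × 751.79 kJ/kg = 76156 kJ/min
|Q| = 1269.3 kW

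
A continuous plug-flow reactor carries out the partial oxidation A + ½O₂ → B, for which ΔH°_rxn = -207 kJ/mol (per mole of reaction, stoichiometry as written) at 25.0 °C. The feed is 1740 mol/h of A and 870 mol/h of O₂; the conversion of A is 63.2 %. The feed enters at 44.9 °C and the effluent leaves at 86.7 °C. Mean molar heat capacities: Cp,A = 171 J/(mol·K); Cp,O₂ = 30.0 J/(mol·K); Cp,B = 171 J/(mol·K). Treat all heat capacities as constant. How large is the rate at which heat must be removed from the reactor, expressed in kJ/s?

Q_out = 59.8 kJ/s

Extent of reaction ξ = 0.632 × 1740 = 1099.7 mol/h
Reaction term: ξ·ΔH°_rxn = 1099.7 × -207 = -227630 kJ/h
Sensible, feed 44.9→25 °C: -6440.4 kJ/h
Outlet flows (mol/h): A 640.32, O₂ 320.16, B 1099.7
Sensible, products 25→86.7 °C: 18951 kJ/h
Q = ΔH = -215120 kJ/h = -59.756 kW
Heat removed = 59.756 kJ/s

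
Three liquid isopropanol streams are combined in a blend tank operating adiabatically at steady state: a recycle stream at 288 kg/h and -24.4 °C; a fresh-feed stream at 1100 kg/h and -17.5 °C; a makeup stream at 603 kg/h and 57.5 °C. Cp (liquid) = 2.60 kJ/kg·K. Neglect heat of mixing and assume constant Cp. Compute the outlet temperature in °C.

Adiabatic, steady state ⇒ Σ ṁᵢCp,ᵢ(T_out − Tᵢ) = 0
Σ ṁᵢCp,ᵢTᵢ = 288×2.60×-24.4 + 1100×2.60×-17.5 + 603×2.60×57.5 = 21828
Σ ṁᵢCp,ᵢ = 288×2.60 + 1100×2.60 + 603×2.60 = 5176.6
T_out = 21828 / 5176.6 = 4.2166 °C

T_out = 4.22 °C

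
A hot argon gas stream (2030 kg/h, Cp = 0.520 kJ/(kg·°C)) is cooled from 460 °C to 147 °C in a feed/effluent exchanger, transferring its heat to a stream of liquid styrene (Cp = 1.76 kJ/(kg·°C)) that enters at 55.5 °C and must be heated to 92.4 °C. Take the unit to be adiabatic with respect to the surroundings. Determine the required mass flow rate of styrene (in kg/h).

ṁ_c = 5090 kg/h

Heat released by hot stream: Q = 2030 × 0.520 × (460 − 147) = 330400 kJ/h
Energy balance on cold side (adiabatic exchanger): Q = ṁ_c·Cp_c·(T_c,out − T_c,in)
ṁ_c = 330400 / [1.76 × (92.4 − 55.5)] = 5087.5 kg/h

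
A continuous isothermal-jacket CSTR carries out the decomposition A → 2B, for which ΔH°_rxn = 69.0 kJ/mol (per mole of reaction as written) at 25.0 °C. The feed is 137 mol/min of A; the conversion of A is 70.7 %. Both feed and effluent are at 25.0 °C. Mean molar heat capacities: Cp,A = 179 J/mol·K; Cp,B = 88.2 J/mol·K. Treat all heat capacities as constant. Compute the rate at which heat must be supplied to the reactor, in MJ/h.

Extent of reaction ξ = 0.707 × 137 = 96.859 mol/min
Reaction term: ξ·ΔH°_rxn = 96.859 × 69.0 = 6683.3 kJ/min
Q = ΔH = 6683.3 kJ/min = 111.39 kW
Heat supplied = 401 MJ/h

Q_in = 401 MJ/h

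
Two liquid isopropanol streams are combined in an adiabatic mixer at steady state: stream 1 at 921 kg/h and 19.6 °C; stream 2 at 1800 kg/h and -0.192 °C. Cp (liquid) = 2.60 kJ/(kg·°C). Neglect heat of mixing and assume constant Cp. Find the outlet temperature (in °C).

T_out = 6.51 °C

No heat crosses the boundary, so H_out = H_in.
Σ ṁᵢCp,ᵢTᵢ = 921×2.60×19.6 + 1800×2.60×-0.192 = 46036
Σ ṁᵢCp,ᵢ = 921×2.60 + 1800×2.60 = 7074.6
T_out = 46036 / 7074.6 = 6.5072 °C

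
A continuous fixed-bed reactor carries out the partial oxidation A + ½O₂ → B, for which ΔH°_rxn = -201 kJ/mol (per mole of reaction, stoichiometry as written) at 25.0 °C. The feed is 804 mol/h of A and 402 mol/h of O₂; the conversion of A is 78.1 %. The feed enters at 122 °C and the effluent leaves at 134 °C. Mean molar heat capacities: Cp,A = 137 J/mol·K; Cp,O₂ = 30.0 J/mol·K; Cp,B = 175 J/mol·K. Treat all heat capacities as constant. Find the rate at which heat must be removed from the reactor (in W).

Extent of reaction ξ = 0.781 × 804 = 627.92 mol/h
Reaction term: ξ·ΔH°_rxn = 627.92 × -201 = -126210 kJ/h
Sensible, feed 122→25 °C: -11854 kJ/h
Outlet flows (mol/h): A 176.08, O₂ 88.038, B 627.92
Sensible, products 25→134 °C: 14895 kJ/h
Q = ΔH = -123170 kJ/h = -34.214 kW
Heat removed = 34214 W

Q_out = 34200 W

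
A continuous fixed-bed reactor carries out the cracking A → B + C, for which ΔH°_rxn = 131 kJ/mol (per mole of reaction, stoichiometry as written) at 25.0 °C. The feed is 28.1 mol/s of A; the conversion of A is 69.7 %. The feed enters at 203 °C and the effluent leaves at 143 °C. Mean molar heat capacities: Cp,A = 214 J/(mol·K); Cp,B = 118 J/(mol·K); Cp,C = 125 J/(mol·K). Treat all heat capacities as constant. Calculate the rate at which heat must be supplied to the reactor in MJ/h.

Extent of reaction ξ = 0.697 × 28.1 = 19.586 mol/s
Reaction term: ξ·ΔH°_rxn = 19.586 × 131 = 2565.7 kJ/s
Sensible, feed 203→25 °C: -1070.4 kJ/s
Outlet flows (mol/s): A 8.5143, B 19.586, C 19.586
Sensible, products 25→143 °C: 776.6 kJ/s
Q = ΔH = 2271.9 kJ/s = 2271.9 kW
Heat supplied = 8179 MJ/h

Q_in = 8180 MJ/h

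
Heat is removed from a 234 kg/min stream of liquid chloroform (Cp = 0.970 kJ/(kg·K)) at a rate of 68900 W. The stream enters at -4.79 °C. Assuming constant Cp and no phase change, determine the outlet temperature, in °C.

T_out = -23.0 °C

Q = 68900 W = 4134 kJ/min
ΔT = Q/(ṁ·Cp) = 4134/(234×0.970) = 18.213 K
T_out = -4.79 − 18.213 = -23.003 °C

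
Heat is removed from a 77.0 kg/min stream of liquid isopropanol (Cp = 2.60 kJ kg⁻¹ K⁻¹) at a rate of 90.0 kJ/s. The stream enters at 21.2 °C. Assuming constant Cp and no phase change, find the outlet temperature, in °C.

Q = 90.0 kJ/s = 5400 kJ/min
ΔT = Q/(ṁ·Cp) = 5400/(77.0×2.60) = 26.973 K
T_out = 21.2 − 26.973 = -5.773 °C

T_out = -5.77 °C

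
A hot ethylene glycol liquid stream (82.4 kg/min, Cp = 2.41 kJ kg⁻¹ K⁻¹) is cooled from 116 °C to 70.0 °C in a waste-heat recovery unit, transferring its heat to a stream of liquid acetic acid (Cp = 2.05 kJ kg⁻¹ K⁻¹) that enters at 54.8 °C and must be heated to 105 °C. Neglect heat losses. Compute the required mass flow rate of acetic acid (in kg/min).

Heat released by hot stream: Q = 82.4 × 2.41 × (116 − 70.0) = 9134.9 kJ/min
Energy balance on cold side (adiabatic exchanger): Q = ṁ_c·Cp_c·(T_c,out − T_c,in)
ṁ_c = 9134.9 / [2.05 × (105 − 54.8)] = 88.766 kg/min

ṁ_c = 88.8 kg/min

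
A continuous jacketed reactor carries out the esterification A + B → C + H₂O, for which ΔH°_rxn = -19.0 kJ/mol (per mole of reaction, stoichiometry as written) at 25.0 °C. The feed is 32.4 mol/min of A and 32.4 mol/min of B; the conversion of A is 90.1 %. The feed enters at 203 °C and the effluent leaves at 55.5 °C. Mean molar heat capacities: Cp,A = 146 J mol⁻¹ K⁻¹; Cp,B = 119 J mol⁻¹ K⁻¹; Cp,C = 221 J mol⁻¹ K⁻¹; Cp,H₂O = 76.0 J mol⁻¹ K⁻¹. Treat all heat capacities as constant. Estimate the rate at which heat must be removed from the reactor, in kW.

Extent of reaction ξ = 0.901 × 32.4 = 29.192 mol/min
Reaction term: ξ·ΔH°_rxn = 29.192 × -19.0 = -554.66 kJ/min
Sensible, feed 203→25 °C: -1528.3 kJ/min
Outlet flows (mol/min): A 3.2076, B 3.2076, C 29.192, H₂O 29.192
Sensible, products 25→55.5 °C: 290.36 kJ/min
Q = ΔH = -1792.6 kJ/min = -29.877 kW
Heat removed = 29.877 kW

Q_out = 29.9 kW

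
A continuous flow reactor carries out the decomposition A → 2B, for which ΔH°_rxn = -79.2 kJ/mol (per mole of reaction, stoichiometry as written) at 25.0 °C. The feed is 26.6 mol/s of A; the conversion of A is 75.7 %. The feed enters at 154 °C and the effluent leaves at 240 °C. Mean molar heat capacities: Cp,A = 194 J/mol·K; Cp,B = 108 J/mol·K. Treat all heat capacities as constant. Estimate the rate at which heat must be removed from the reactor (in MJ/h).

Q_out = 3800 MJ/h

Extent of reaction ξ = 0.757 × 26.6 = 20.136 mol/s
Reaction term: ξ·ΔH°_rxn = 20.136 × -79.2 = -1594.8 kJ/s
Sensible, feed 154→25 °C: -665.69 kJ/s
Outlet flows (mol/s): A 6.4638, B 40.272
Sensible, products 25→240 °C: 1204.7 kJ/s
Q = ΔH = -1055.7 kJ/s = -1055.7 kW
Heat removed = 3800.7 MJ/h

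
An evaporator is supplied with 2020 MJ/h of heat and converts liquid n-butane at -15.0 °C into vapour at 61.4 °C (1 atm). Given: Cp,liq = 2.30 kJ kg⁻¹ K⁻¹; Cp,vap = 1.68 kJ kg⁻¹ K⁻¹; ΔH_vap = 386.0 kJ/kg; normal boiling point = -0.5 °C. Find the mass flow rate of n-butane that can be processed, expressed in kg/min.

ṁ = 64.3 kg/min

Δh = 2.30×(-0.5−-15.0) + 386.0 + 1.68×(61.4−-0.5) = 523.34 kJ/kg
Q = 2020 MJ/h = 561.11 kJ/s = 33667 kJ/min
ṁ = Q/Δh = 33667 / 523.34 = 64.33 kg/min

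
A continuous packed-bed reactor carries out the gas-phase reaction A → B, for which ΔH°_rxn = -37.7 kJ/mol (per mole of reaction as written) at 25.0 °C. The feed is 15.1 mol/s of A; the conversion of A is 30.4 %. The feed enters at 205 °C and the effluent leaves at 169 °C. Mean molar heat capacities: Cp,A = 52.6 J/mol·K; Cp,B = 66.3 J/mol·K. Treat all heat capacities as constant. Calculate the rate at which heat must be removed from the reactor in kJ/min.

Q_out = 11600 kJ/min

Extent of reaction ξ = 0.304 × 15.1 = 4.5904 mol/s
Reaction term: ξ·ΔH°_rxn = 4.5904 × -37.7 = -173.06 kJ/s
Sensible, feed 205→25 °C: -142.97 kJ/s
Outlet flows (mol/s): A 10.51, B 4.5904
Sensible, products 25→169 °C: 123.43 kJ/s
Q = ΔH = -192.6 kJ/s = -192.6 kW
Heat removed = 11556 kJ/min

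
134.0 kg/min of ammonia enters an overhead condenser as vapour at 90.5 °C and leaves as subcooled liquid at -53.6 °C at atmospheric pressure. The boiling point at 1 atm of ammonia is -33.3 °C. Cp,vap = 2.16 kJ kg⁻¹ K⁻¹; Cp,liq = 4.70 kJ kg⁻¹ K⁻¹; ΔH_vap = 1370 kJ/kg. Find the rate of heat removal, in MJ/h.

vapour 90.5→-33.3 °C: -267.41 kJ/kg
condensation at -33.3 °C: -1370 kJ/kg
liquid -33.3→-53.6 °C: -95.41 kJ/kg
Δh = -267.41 + -1370 + -95.41 = -1732.8 kJ/kg
Q = ṁ·Δh = 134.0 kg/min × -1732.8 kJ/kg = -232200 kJ/min
|Q| = 3870 kW = 13932 MJ/h

Q_c = 13900 MJ/h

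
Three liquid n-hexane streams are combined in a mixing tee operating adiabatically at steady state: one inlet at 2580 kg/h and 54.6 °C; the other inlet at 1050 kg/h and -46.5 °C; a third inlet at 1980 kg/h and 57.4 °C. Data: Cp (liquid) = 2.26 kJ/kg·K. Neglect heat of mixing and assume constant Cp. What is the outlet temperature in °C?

No heat crosses the boundary, so H_out = H_in.
Σ ṁᵢCp,ᵢTᵢ = 2580×2.26×54.6 + 1050×2.26×-46.5 + 1980×2.26×57.4 = 464870
Σ ṁᵢCp,ᵢ = 2580×2.26 + 1050×2.26 + 1980×2.26 = 12679
T_out = 464870 / 12679 = 36.666 °C

T_out = 36.7 °C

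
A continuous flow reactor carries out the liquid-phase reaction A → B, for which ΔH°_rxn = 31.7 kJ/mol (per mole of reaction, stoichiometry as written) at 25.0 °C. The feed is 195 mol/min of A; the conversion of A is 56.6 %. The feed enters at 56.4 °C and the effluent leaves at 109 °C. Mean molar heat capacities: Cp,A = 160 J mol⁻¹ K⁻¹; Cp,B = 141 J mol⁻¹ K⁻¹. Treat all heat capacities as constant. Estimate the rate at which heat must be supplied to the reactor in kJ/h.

Extent of reaction ξ = 0.566 × 195 = 110.37 mol/min
Reaction term: ξ·ΔH°_rxn = 110.37 × 31.7 = 3498.7 kJ/min
Sensible, feed 56.4→25 °C: -979.68 kJ/min
Outlet flows (mol/min): A 84.63, B 110.37
Sensible, products 25→109 °C: 2444.6 kJ/min
Q = ΔH = 4963.7 kJ/min = 82.728 kW
Heat supplied = 297820 kJ/h

Q_in = 298000 kJ/h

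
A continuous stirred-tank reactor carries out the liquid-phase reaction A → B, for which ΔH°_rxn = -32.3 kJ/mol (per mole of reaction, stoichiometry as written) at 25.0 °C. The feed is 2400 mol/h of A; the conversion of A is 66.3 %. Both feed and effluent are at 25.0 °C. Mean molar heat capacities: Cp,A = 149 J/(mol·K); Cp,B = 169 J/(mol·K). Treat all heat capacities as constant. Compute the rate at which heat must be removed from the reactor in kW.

Q_out = 14.3 kW

Extent of reaction ξ = 0.663 × 2400 = 1591.2 mol/h
Reaction term: ξ·ΔH°_rxn = 1591.2 × -32.3 = -51396 kJ/h
Q = ΔH = -51396 kJ/h = -14.277 kW
Heat removed = 14.277 kW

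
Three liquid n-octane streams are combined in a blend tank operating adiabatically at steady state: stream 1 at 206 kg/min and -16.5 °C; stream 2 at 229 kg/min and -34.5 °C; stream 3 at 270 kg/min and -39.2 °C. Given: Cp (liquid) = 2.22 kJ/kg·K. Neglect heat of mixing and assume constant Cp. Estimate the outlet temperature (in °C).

Energy balance with Q = 0: Σ ṁᵢCp,ᵢ(T_out − Tᵢ) = 0
T_out = Σ ṁᵢCp,ᵢTᵢ / Σ ṁᵢCp,ᵢ
      = -48581 / 1565.1 = -31.04 °C

T_out = -31.0 °C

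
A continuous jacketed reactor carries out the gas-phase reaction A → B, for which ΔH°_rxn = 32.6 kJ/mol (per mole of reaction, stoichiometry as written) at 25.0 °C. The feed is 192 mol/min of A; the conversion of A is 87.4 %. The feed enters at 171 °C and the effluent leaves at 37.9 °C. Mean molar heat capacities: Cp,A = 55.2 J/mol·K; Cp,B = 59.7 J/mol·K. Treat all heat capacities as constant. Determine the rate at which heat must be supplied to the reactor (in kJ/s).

Q_in = 67.8 kJ/s

Extent of reaction ξ = 0.874 × 192 = 167.81 mol/min
Reaction term: ξ·ΔH°_rxn = 167.81 × 32.6 = 5470.5 kJ/min
Sensible, feed 171→25 °C: -1547.4 kJ/min
Outlet flows (mol/min): A 24.192, B 167.81
Sensible, products 25→37.9 °C: 146.46 kJ/min
Q = ΔH = 4069.6 kJ/min = 67.827 kW
Heat supplied = 67.827 kJ/s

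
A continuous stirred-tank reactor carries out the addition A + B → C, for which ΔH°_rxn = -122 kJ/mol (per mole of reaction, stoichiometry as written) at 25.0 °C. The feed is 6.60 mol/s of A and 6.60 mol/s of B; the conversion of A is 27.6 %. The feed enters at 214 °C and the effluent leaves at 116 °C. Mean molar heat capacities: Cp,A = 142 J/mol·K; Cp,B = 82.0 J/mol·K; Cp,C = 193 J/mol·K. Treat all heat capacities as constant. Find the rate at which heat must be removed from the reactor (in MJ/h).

Q_out = 1340 MJ/h

Extent of reaction ξ = 0.276 × 6.60 = 1.8216 mol/s
Reaction term: ξ·ΔH°_rxn = 1.8216 × -122 = -222.24 kJ/s
Sensible, feed 214→25 °C: -279.42 kJ/s
Outlet flows (mol/s): A 4.7784, B 4.7784, C 1.8216
Sensible, products 25→116 °C: 129.4 kJ/s
Q = ΔH = -372.26 kJ/s = -372.26 kW
Heat removed = 1340.1 MJ/h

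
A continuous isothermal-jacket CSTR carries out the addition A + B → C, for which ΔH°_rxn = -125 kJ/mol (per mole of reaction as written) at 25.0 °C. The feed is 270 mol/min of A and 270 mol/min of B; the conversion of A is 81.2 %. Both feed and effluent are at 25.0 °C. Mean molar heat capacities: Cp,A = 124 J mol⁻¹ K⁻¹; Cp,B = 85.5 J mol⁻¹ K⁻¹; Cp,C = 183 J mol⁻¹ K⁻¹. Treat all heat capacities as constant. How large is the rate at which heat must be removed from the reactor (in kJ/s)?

Extent of reaction ξ = 0.812 × 270 = 219.24 mol/min
Reaction term: ξ·ΔH°_rxn = 219.24 × -125 = -27405 kJ/min
Q = ΔH = -27405 kJ/min = -456.75 kW
Heat removed = 456.75 kJ/s

Q_out = 457 kJ/s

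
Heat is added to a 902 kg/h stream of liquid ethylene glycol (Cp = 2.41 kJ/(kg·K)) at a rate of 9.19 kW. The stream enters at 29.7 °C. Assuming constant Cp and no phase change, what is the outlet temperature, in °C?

Q = 9.19 kW = 33084 kJ/h
ΔT = Q/(ṁ·Cp) = 33084/(902×2.41) = 15.219 K
T_out = 29.7 + 15.219 = 44.919 °C

T_out = 44.9 °C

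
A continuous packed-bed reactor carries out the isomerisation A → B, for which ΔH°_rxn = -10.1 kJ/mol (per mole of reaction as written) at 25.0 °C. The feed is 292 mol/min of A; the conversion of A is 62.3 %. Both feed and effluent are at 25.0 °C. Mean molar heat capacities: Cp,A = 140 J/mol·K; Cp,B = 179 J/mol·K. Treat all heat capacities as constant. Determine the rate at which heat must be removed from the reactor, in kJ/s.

Q_out = 30.6 kJ/s

Extent of reaction ξ = 0.623 × 292 = 181.92 mol/min
Reaction term: ξ·ΔH°_rxn = 181.92 × -10.1 = -1837.4 kJ/min
Q = ΔH = -1837.4 kJ/min = -30.623 kW
Heat removed = 30.623 kJ/s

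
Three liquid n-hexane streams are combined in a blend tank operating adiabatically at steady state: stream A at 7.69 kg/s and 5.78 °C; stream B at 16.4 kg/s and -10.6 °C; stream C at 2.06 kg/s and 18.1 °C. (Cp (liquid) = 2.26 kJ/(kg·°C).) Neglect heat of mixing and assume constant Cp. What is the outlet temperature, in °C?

No heat crosses the boundary, so H_out = H_in.
T_out = Σ ṁᵢCp,ᵢTᵢ / Σ ṁᵢCp,ᵢ
      = -208.16 / 59.099 = -3.5222 °C

T_out = -3.52 °C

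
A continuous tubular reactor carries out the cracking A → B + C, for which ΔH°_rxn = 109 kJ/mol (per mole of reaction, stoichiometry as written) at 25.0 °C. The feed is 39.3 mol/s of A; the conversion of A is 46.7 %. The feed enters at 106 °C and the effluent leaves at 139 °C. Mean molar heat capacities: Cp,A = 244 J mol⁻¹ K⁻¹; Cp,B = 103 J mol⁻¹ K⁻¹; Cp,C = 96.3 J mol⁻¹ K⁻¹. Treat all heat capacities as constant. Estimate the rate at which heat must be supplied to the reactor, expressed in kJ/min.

Extent of reaction ξ = 0.467 × 39.3 = 18.353 mol/s
Reaction term: ξ·ΔH°_rxn = 18.353 × 109 = 2000.5 kJ/s
Sensible, feed 106→25 °C: -776.73 kJ/s
Outlet flows (mol/s): A 20.947, B 18.353, C 18.353
Sensible, products 25→139 °C: 999.65 kJ/s
Q = ΔH = 2223.4 kJ/s = 2223.4 kW
Heat supplied = 133400 kJ/min

Q_in = 133000 kJ/min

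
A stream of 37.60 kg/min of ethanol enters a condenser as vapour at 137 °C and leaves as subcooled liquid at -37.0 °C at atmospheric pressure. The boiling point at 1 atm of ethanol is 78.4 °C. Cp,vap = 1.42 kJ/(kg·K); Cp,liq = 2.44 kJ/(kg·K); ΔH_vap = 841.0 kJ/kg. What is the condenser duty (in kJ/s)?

Q_c = 756 kJ/s

vapour 137→78.4 °C: -83.212 kJ/kg
condensation at 78.4 °C: -841 kJ/kg
liquid 78.4→-37.0 °C: -281.58 kJ/kg
Δh = -83.212 + -841 + -281.58 = -1205.8 kJ/kg
Q = ṁ·Δh = 37.60 kg/min × -1205.8 kJ/kg = -45338 kJ/min
|Q| = 755.63 kW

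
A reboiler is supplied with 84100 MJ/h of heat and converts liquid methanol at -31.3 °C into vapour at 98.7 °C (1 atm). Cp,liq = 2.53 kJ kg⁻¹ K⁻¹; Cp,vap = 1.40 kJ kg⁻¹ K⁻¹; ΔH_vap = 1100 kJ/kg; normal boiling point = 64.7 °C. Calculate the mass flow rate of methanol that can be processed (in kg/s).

Δh = 2.53×(64.7−-31.3) + 1100 + 1.40×(98.7−64.7) = 1390.5 kJ/kg
Q = 84100 MJ/h = 23361 kJ/s = 23361 kJ/s
ṁ = Q/Δh = 23361 / 1390.5 = 16.801 kg/s

ṁ = 16.8 kg/s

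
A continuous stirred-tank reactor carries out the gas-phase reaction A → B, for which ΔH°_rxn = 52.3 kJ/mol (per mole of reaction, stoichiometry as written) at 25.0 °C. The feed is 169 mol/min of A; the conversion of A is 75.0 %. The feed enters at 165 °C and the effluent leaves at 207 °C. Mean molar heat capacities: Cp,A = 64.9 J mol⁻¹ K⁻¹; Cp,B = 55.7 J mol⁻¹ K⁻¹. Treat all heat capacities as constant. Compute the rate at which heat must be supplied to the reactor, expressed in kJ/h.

Q_in = 413000 kJ/h

Extent of reaction ξ = 0.750 × 169 = 126.75 mol/min
Reaction term: ξ·ΔH°_rxn = 126.75 × 52.3 = 6629 kJ/min
Sensible, feed 165→25 °C: -1535.5 kJ/min
Outlet flows (mol/min): A 42.25, B 126.75
Sensible, products 25→207 °C: 1784 kJ/min
Q = ΔH = 6877.5 kJ/min = 114.62 kW
Heat supplied = 412650 kJ/h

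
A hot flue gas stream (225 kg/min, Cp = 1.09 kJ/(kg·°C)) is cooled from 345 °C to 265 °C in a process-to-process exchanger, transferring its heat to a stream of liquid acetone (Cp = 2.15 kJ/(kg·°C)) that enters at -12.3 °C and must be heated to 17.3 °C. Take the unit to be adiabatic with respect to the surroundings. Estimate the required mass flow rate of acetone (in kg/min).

Heat released by hot stream: Q = 225 × 1.09 × (345 − 265) = 19620 kJ/min
Energy balance on cold side (adiabatic exchanger): Q = ṁ_c·Cp_c·(T_c,out − T_c,in)
ṁ_c = 19620 / [2.15 × (17.3 − -12.3)] = 308.3 kg/min

ṁ_c = 308 kg/min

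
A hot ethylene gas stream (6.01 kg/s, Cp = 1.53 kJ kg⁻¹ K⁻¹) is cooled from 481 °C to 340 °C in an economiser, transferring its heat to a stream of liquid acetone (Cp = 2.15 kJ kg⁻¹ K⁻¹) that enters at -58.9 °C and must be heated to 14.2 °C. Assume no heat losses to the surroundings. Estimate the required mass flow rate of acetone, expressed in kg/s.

Heat released by hot stream: Q = 6.01 × 1.53 × (481 − 340) = 1296.5 kJ/s
Energy balance on cold side (adiabatic exchanger): Q = ṁ_c·Cp_c·(T_c,out − T_c,in)
ṁ_c = 1296.5 / [2.15 × (14.2 − -58.9)] = 8.2495 kg/s

ṁ_c = 8.25 kg/s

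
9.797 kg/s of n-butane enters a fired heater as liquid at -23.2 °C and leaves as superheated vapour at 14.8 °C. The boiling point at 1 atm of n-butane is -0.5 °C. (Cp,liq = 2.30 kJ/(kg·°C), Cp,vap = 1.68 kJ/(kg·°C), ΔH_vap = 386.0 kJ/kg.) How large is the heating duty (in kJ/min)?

Q = 273000 kJ/min

liquid -23.2→-0.5 °C: 52.21 kJ/kg
vaporisation at -0.5 °C: 386 kJ/kg
vapour -0.5→14.8 °C: 25.704 kJ/kg
Δh = 52.21 + 386 + 25.704 = 463.91 kJ/kg
Q = ṁ·Δh = 9.797 kg/s × 463.91 kJ/kg = 4545 kJ/s
|Q| = 4545 kW = 272700 kJ/min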